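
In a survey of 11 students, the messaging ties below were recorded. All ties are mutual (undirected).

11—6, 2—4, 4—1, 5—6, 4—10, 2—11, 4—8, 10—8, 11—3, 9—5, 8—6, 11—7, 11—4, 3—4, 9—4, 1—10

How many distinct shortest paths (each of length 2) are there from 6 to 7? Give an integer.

The shortest distance is 2, and the only length-2 path is 6–11–7. So there is exactly 1 shortest path.

1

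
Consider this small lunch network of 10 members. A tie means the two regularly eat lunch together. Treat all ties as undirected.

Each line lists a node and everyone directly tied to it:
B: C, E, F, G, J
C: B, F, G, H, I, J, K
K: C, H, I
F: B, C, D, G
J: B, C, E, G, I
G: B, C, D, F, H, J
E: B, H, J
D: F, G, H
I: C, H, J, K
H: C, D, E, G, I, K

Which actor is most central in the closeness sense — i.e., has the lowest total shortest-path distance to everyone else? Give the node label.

C

Farness (sum of distances to all others) for each node — B:13, C:11, D:15, E:15, F:14, G:12, H:12, I:14, J:13, K:15.
The smallest farness is 11, for C, so C has the highest closeness.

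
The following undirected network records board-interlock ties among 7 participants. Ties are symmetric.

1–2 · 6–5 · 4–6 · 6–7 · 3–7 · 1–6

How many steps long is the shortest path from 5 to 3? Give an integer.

One shortest route is 5 – 6 – 7 – 3, which uses 3 edges, and at distance 2 from 5 we only reach {1, 4, 7}, which does not include 3. So d(5,3) = 3.

3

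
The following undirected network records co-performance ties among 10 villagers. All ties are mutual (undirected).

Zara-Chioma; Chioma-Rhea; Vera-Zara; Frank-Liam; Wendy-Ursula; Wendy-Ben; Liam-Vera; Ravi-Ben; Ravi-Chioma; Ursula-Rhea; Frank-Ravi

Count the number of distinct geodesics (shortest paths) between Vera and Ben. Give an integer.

2

The shortest distance is 4. The length-4 paths are: Vera–Liam–Frank–Ravi–Ben; Vera–Zara–Chioma–Ravi–Ben.
That gives 2 distinct shortest paths.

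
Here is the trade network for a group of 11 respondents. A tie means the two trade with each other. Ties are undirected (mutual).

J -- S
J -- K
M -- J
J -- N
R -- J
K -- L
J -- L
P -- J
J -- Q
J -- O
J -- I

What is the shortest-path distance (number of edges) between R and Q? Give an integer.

One shortest route is R – J – Q, which uses 2 edges, and R and Q are not directly tied, so nothing shorter exists. So d(R,Q) = 2.

2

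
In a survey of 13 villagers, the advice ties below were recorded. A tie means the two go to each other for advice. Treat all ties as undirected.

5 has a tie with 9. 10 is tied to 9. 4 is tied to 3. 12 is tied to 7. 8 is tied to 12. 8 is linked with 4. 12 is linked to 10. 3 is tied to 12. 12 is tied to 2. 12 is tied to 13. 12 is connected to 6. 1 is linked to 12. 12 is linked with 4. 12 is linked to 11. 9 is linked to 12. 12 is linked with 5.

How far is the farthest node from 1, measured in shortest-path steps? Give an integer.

Distances from 1: 2:2, 3:2, 4:2, 5:2, 6:2, 7:2, 8:2, 9:2, 10:2, 11:2, 12:1, 13:2.
The largest is 2 (to 13, 8, 10, 5, 4, 11, 3, 9, 2, 7, and 6), so the eccentricity of 1 is 2.

2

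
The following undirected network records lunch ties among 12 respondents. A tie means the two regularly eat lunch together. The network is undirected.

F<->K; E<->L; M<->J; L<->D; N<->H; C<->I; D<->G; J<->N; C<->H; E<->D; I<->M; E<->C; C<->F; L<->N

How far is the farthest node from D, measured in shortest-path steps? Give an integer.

Distances from D: C:2, E:1, F:3, G:1, H:3, I:3, J:3, K:4, L:1, M:4, N:2.
The largest is 4 (to M and K), so the eccentricity of D is 4.

4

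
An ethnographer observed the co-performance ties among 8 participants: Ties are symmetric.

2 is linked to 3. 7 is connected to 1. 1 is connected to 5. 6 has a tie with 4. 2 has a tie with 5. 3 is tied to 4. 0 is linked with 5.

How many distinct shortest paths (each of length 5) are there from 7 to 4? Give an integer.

1

The shortest distance is 5, and the only length-5 path is 7–1–5–2–3–4. So there is exactly 1 shortest path.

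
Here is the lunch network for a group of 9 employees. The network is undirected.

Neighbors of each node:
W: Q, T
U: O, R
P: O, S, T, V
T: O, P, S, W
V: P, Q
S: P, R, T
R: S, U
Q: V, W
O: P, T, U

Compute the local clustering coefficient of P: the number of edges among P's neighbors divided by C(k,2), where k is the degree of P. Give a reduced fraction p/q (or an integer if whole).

P's neighbors: O, S, T, and V (k = 4).
Possible neighbor pairs: C(4,2) = 6. Edges among them: O–T, S–T → e = 2.
Clustering(P) = 2/6 = 1/3.

1/3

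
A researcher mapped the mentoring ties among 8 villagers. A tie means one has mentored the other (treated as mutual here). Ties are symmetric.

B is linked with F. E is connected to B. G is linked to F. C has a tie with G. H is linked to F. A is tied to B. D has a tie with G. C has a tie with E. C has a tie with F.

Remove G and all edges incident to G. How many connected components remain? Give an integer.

Without G, the remaining ties split the others into: {A, B, C, E, F, H}; {D}.
That's 2 separate components.

2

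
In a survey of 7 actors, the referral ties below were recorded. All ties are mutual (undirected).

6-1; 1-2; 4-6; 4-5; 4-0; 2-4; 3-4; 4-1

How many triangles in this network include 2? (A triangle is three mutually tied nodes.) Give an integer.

1

2's neighbors: 1 and 4.
Neighbor pairs that are themselves tied: 2–1–4. Each forms one triangle with 2, for 1 in total.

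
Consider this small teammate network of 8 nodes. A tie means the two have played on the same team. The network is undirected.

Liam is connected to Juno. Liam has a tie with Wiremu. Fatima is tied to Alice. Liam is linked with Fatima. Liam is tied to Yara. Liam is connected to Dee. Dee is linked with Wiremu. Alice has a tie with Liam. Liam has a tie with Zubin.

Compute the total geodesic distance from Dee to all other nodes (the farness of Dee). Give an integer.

Distances from Dee: Alice:2, Fatima:2, Juno:2, Liam:1, Wiremu:1, Yara:2, Zubin:2.
Sum = 2 + 2 + 2 + 1 + 1 + 2 + 2 = 12.

12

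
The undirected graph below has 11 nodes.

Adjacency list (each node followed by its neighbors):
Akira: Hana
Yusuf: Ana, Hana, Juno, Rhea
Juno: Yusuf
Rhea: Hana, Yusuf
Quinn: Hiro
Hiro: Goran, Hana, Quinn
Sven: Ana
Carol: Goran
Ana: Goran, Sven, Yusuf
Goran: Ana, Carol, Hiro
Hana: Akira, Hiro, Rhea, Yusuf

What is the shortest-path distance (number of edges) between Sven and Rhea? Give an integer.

3

One shortest route is Sven – Ana – Yusuf – Rhea, which uses 3 edges, and at distance 2 from Sven we only reach {Goran, Yusuf}, which does not include Rhea. So d(Sven,Rhea) = 3.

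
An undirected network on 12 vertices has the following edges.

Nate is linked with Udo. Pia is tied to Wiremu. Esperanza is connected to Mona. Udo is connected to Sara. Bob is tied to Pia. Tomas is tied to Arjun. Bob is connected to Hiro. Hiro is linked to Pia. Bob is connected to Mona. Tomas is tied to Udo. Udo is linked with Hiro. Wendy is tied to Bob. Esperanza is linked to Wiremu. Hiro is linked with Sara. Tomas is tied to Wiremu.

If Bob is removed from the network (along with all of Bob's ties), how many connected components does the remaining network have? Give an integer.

Without Bob, the remaining ties split the others into: {Arjun, Esperanza, Hiro, Mona, Nate, Pia, Sara, Tomas, Udo, Wiremu}; {Wendy}.
That's 2 separate components.

2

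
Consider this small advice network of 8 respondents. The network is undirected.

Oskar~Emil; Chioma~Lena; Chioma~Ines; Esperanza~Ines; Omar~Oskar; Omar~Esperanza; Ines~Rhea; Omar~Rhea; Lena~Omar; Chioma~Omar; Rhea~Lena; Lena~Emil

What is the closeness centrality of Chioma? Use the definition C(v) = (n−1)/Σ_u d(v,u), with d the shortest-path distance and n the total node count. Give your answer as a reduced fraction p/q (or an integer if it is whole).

Distances from Chioma: Emil:2, Esperanza:2, Ines:1, Lena:1, Omar:1, Oskar:2, Rhea:2. Sum = 11.
n = 8, so closeness = 7/11.

7/11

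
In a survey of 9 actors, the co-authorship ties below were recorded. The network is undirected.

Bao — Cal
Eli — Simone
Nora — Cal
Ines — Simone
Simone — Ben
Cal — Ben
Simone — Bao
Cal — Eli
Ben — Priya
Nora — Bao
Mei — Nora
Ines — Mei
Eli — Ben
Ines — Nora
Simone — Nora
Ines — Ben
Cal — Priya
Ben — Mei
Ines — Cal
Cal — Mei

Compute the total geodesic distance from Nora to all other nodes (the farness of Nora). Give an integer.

Distances from Nora: Bao:1, Ben:2, Cal:1, Eli:2, Ines:1, Mei:1, Priya:2, Simone:1.
Sum = 1 + 2 + 1 + 2 + 1 + 1 + 2 + 1 = 11.

11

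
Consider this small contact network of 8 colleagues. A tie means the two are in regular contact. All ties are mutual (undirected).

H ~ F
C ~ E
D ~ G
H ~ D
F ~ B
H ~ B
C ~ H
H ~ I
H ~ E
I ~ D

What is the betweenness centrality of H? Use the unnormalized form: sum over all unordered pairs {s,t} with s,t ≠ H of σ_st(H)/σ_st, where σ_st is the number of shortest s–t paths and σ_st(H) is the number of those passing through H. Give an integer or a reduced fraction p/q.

Pairs whose geodesics pass through H — B–G: 1; B–E: 1; B–D: 1; B–I: 1; B–C: 1; G–E: 1; G–F: 1; G–C: 1; E–D: 1; E–I: 1; E–F: 1; D–F: 1; D–C: 1; I–F: 1 … (+2 more pairs).
All other pairs contribute 0.
Summing the contributions gives betweenness(H) = 16.

16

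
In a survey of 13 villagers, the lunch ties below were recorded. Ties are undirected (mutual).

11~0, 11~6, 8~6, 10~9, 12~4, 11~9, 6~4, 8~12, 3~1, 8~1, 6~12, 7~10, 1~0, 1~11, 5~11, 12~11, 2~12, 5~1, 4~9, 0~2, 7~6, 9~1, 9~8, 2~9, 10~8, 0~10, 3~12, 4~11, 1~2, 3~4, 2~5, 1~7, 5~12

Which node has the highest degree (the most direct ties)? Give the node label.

Degrees — 0:4, 1:8, 2:5, 3:3, 4:5, 5:4, 6:5, 7:3, 8:5, 9:6, 10:4, 11:7, 12:7.
The maximum is 8, attained only by 1.

1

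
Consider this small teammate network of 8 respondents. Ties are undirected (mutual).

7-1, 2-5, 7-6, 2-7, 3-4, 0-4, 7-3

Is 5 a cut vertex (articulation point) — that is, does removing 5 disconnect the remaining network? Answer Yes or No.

No

Even without 5, every remaining node can still reach every other (the residual graph is connected), so 5 is not a cut vertex.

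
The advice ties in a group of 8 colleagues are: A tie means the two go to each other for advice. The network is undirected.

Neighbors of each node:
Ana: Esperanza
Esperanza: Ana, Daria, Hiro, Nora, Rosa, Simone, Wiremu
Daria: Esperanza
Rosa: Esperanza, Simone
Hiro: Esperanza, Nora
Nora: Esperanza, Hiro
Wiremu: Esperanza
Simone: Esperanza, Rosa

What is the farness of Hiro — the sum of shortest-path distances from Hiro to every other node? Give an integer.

12

Distances from Hiro: Ana:2, Daria:2, Esperanza:1, Nora:1, Rosa:2, Simone:2, Wiremu:2.
Sum = 2 + 2 + 1 + 1 + 2 + 2 + 2 = 12.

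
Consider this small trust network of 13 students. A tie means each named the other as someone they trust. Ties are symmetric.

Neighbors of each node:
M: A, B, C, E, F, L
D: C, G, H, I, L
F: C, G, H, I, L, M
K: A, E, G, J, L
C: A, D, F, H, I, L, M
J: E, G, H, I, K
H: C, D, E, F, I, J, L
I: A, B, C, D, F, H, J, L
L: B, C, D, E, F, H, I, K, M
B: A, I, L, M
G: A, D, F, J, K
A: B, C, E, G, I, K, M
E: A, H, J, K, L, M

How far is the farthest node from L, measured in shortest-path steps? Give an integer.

2

Distances from L: A:2, B:1, C:1, D:1, E:1, F:1, G:2, H:1, I:1, J:2, K:1, M:1.
The largest is 2 (to G, A, and J), so the eccentricity of L is 2.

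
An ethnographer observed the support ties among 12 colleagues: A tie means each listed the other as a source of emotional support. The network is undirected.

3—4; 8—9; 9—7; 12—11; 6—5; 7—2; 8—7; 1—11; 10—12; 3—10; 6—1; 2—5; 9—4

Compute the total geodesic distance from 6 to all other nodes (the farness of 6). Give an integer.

Distances from 6: 1:1, 2:2, 3:5, 4:5, 5:1, 7:3, 8:4, 9:4, 10:4, 11:2, 12:3.
Sum = 1 + 2 + 5 + 5 + 1 + 3 + 4 + 4 + 4 + 2 + 3 = 34.

34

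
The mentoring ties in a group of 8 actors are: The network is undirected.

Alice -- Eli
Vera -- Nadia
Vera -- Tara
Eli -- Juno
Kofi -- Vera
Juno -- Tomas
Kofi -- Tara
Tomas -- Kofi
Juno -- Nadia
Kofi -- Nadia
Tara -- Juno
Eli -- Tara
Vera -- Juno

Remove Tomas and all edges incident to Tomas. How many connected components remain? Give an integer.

1

Tomas's neighbors (Juno and Kofi) remain reachable from one another through other ties, so the rest of the network stays in one piece.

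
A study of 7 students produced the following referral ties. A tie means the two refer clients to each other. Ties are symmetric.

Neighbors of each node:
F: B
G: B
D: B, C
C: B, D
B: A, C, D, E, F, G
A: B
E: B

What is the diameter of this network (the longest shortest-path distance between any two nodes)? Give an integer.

Eccentricity of each node (its greatest distance to any other): A:2, B:1, C:2, D:2, E:2, F:2, G:2.
The maximum eccentricity is 2, realized for instance by the pair E–G via E – B – G. So the diameter is 2.

2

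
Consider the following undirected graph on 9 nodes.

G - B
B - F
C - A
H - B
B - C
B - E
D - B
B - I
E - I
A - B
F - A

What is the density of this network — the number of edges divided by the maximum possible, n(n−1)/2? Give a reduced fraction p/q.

There are 11 edges and 9 nodes, so the maximum possible is C(9,2) = 36.
Density = 11/36.

11/36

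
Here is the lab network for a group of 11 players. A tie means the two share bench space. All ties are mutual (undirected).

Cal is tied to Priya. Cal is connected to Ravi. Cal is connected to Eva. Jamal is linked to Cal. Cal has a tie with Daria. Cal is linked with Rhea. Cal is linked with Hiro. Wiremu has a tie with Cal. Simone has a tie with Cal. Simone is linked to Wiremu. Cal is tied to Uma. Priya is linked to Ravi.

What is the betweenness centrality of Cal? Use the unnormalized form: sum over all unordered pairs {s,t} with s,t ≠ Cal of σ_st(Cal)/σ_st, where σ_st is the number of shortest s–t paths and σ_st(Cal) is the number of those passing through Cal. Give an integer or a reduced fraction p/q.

43

Pairs whose geodesics pass through Cal — Rhea–Priya: 1; Rhea–Hiro: 1; Rhea–Jamal: 1; Rhea–Daria: 1; Rhea–Simone: 1; Rhea–Ravi: 1; Rhea–Wiremu: 1; Rhea–Uma: 1; Rhea–Eva: 1; Priya–Hiro: 1; Priya–Jamal: 1; Priya–Daria: 1; Priya–Simone: 1; Priya–Wiremu: 1 … (+29 more pairs).
All other pairs contribute 0.
Summing the contributions gives betweenness(Cal) = 43.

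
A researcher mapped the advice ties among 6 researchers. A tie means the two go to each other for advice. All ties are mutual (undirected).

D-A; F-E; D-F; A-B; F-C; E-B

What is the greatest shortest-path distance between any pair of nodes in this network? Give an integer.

Eccentricity of each node (its greatest distance to any other): A:3, B:3, C:3, D:2, E:2, F:2.
The maximum eccentricity is 3, realized for instance by the pair B–C via B – E – F – C. So the diameter is 3.

3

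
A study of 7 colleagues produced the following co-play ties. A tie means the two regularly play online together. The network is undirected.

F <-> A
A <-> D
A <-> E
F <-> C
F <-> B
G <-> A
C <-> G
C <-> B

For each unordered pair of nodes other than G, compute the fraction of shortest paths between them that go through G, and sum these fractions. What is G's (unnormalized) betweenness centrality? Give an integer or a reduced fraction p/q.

Pairs whose geodesics pass through G — C–A: 1/2; C–D: 1/2; C–E: 1/2.
All other pairs contribute 0.
Summing the contributions gives betweenness(G) = 3/2.

3/2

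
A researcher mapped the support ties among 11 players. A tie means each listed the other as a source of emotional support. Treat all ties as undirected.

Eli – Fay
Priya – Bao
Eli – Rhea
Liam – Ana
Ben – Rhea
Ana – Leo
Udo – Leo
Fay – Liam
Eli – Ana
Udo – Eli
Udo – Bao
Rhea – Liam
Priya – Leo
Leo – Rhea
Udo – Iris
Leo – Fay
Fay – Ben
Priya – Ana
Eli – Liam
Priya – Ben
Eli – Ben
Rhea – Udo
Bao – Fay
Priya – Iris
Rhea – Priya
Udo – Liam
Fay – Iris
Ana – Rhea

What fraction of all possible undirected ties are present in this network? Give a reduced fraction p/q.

28/55

There are 28 edges and 11 nodes, so the maximum possible is C(11,2) = 55.
Density = 28/55.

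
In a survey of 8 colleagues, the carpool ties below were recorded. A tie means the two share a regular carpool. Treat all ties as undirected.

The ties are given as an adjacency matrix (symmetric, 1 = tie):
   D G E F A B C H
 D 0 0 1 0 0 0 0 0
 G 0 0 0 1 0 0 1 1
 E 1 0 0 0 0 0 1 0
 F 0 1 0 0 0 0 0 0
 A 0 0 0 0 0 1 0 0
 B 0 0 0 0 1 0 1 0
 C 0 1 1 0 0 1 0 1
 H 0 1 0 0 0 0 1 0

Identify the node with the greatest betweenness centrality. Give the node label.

C

Unnormalized betweenness of each node: A:0, B:6, C:16, D:0, E:6, F:0, G:6, H:0.
C has the largest value, 16, making it the main broker — the node through which the most shortest paths run.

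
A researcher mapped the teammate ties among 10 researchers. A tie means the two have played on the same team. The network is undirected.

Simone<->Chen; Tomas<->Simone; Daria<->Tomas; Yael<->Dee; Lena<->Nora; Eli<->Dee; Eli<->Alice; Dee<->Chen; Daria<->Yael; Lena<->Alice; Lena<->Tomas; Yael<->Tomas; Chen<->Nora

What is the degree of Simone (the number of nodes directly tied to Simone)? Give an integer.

Simone is directly tied to Chen and Tomas. That is 2 neighbors, so the degree of Simone is 2.

2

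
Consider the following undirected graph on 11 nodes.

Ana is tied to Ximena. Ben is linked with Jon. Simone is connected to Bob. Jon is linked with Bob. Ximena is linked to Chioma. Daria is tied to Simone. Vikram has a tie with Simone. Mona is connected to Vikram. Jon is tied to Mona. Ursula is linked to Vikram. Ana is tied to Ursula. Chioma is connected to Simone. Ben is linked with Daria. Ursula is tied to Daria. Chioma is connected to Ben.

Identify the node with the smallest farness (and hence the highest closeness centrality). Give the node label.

Farness (sum of distances to all others) for each node — Ana:25, Ben:19, Bob:22, Chioma:19, Daria:19, Jon:21, Mona:23, Simone:17, Ursula:20, Vikram:19, Ximena:24.
The smallest farness is 17, for Simone, so Simone has the highest closeness.

Simone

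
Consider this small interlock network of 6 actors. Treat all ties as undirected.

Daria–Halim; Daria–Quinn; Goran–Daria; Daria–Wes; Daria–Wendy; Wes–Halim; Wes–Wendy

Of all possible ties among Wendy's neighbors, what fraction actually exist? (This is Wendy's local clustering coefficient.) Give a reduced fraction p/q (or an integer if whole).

1

Wendy's neighbors: Daria and Wes (k = 2).
Possible neighbor pairs: C(2,2) = 1. Edges among them: Daria–Wes → e = 1.
Clustering(Wendy) = 1/1.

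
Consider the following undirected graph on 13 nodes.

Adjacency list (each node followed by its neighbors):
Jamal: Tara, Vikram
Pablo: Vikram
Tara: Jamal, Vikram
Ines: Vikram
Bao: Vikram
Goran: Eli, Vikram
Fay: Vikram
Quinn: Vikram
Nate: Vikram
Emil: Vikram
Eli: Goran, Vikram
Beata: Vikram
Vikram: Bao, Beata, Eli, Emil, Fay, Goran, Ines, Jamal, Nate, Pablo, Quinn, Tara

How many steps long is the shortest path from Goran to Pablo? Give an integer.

2

One shortest route is Goran – Vikram – Pablo, which uses 2 edges, and Goran and Pablo are not directly tied, so nothing shorter exists. So d(Goran,Pablo) = 2.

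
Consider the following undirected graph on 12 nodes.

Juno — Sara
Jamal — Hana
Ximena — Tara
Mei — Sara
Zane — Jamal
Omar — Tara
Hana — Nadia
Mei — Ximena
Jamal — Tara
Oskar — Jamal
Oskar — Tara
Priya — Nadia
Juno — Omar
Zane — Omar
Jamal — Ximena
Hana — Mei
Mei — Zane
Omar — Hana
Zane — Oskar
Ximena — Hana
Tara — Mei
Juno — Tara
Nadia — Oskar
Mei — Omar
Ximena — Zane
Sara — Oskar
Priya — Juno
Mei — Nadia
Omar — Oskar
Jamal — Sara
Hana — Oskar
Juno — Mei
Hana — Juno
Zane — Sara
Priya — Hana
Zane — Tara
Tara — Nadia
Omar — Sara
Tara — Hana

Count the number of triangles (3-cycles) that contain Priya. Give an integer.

Priya's neighbors: Hana, Juno, and Nadia.
Neighbor pairs that are themselves tied: Priya–Hana–Juno; Priya–Hana–Nadia. Each forms one triangle with Priya, for 2 in total.

2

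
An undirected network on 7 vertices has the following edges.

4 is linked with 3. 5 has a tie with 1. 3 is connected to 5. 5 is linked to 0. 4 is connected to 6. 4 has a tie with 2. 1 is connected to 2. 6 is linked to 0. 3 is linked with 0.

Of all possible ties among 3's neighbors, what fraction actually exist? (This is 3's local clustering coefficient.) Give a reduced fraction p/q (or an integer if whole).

1/3

3's neighbors: 0, 4, and 5 (k = 3).
Possible neighbor pairs: C(3,2) = 3. Edges among them: 0–5 → e = 1.
Clustering(3) = 1/3.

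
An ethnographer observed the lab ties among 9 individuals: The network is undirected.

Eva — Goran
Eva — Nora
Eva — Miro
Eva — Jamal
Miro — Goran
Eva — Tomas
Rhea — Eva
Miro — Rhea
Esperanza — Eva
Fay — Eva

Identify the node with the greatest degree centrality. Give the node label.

Eva

Degrees — Esperanza:1, Eva:8, Fay:1, Goran:2, Jamal:1, Miro:3, Nora:1, Rhea:2, Tomas:1.
The maximum is 8, attained only by Eva.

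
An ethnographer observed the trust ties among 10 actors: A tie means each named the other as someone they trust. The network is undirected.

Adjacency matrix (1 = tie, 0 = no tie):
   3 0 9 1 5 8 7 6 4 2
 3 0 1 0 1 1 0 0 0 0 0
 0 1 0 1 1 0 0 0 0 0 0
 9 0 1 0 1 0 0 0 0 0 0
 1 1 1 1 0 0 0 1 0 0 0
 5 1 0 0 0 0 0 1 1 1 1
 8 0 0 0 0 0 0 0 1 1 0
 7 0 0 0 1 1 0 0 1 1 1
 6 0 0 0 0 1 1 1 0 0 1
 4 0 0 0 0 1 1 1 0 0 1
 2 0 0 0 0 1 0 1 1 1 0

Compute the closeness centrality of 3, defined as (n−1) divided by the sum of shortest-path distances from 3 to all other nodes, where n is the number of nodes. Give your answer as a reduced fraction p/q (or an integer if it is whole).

9/16

Distances from 3: 0:1, 1:1, 2:2, 4:2, 5:1, 6:2, 7:2, 8:3, 9:2. Sum = 16.
n = 10, so closeness = 9/16.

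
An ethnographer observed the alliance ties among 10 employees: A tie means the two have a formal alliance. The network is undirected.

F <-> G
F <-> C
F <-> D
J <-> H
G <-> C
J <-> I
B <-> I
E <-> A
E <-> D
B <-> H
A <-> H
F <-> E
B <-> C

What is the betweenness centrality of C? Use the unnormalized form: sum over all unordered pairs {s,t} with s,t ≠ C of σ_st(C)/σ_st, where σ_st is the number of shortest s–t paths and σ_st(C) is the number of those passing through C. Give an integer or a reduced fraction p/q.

10

Pairs whose geodesics pass through C — H–G: 1; H–F: 1/2; J–G: 2/2; J–F: 2/3; I–G: 1; I–F: 1; I–D: 1; I–E: 1/3; B–G: 1; B–F: 1; B–D: 1; B–E: 1/2.
All other pairs contribute 0.
Summing the contributions gives betweenness(C) = 10.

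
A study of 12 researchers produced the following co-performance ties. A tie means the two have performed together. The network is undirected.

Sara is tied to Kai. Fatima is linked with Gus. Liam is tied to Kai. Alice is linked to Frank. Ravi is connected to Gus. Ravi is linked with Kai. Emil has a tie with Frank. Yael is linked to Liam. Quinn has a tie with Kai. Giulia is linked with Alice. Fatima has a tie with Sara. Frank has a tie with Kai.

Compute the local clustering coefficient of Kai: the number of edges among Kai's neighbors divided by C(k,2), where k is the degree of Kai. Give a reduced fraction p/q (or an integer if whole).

0

Kai's neighbors: Frank, Liam, Quinn, Ravi, and Sara (k = 5).
Possible neighbor pairs: C(5,2) = 10. Edges among them: none → e = 0.
Clustering(Kai) = 0/10 = 0.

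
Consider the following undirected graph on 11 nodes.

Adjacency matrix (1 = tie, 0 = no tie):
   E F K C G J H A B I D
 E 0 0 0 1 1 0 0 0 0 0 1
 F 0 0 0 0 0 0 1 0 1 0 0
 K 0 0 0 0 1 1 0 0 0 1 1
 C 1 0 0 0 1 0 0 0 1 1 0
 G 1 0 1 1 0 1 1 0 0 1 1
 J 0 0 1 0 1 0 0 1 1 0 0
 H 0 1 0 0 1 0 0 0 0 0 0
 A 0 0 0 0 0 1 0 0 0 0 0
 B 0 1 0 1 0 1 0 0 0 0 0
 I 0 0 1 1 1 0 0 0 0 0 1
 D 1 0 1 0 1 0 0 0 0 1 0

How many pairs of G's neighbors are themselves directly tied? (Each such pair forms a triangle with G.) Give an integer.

G's neighbors: C, D, E, H, I, J, and K.
Neighbor pairs that are themselves tied: G–C–E; G–C–I; G–D–E; G–D–I; G–D–K; G–I–K; G–J–K. Each forms one triangle with G, for 7 in total.

7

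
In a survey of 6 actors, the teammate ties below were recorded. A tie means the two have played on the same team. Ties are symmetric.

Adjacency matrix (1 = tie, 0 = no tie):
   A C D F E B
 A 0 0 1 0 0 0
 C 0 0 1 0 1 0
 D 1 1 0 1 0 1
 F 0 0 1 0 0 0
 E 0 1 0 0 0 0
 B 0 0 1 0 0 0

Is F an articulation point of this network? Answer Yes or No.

Even without F, every remaining node can still reach every other (the residual graph is connected), so F is not a cut vertex.

No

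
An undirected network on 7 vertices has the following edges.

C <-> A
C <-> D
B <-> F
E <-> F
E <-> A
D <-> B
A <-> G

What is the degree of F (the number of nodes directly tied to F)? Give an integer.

F is directly tied to B and E. That is 2 neighbors, so the degree of F is 2.

2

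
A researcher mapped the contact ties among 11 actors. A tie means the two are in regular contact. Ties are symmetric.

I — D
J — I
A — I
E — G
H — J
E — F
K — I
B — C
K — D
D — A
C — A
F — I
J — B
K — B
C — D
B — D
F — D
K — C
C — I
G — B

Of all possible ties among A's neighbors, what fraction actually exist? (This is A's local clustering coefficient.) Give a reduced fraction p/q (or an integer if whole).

A's neighbors: C, D, and I (k = 3).
Possible neighbor pairs: C(3,2) = 3. Edges among them: C–D, C–I, D–I → e = 3.
Clustering(A) = 3/3 = 1.

1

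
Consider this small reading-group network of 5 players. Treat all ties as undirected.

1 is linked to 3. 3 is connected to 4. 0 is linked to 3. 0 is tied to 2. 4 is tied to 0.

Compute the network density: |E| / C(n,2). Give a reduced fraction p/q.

There are 5 edges and 5 nodes, so the maximum possible is C(5,2) = 10.
Density = 5/10 = 1/2.

1/2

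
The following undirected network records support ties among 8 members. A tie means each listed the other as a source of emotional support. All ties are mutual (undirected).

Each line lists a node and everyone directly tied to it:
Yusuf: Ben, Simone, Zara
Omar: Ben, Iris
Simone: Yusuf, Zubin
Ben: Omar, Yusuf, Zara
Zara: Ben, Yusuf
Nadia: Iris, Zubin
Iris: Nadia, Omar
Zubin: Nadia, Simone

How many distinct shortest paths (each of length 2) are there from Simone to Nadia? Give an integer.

1

The shortest distance is 2, and the only length-2 path is Simone–Zubin–Nadia. So there is exactly 1 shortest path.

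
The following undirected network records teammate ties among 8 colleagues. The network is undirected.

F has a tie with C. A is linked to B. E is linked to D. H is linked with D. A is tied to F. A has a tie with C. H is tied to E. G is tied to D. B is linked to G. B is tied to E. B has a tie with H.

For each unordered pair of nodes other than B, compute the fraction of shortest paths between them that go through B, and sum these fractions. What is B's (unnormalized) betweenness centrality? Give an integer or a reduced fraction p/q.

Pairs whose geodesics pass through B — D–F: 3/3; D–A: 3/3; D–C: 3/3; G–E: 1/2; G–H: 1/2; G–F: 1; G–A: 1; G–C: 1; E–F: 1; E–A: 1; E–C: 1; H–F: 1; H–A: 1; H–C: 1.
All other pairs contribute 0.
Summing the contributions gives betweenness(B) = 13.

13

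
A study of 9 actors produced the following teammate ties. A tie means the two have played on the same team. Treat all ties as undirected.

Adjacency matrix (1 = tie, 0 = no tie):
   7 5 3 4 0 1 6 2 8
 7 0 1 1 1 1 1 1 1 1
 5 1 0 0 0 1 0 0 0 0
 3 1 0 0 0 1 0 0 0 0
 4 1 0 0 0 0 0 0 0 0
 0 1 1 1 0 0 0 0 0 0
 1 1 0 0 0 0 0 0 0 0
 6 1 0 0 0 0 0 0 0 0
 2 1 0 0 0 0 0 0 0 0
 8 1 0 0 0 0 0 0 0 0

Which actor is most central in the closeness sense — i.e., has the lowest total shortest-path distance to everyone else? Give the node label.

7

Farness (sum of distances to all others) for each node — 0:13, 1:15, 2:15, 3:14, 4:15, 5:14, 6:15, 7:8, 8:15.
The smallest farness is 8, for 7, so 7 has the highest closeness.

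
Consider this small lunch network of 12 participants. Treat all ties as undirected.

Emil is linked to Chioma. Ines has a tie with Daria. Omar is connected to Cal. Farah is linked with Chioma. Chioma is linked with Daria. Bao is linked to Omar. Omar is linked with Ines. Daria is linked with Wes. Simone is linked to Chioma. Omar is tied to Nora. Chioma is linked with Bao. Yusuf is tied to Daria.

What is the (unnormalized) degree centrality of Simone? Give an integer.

1

Simone is directly tied to Chioma. That is 1 neighbor, so the degree of Simone is 1.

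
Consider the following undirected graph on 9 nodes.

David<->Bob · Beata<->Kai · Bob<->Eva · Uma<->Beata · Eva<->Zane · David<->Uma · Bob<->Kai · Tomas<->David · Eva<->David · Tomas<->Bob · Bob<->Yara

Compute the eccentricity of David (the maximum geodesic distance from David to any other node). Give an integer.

Distances from David: Beata:2, Bob:1, Eva:1, Kai:2, Tomas:1, Uma:1, Yara:2, Zane:2.
The largest is 2 (to Zane, Kai, Yara, and Beata), so the eccentricity of David is 2.

2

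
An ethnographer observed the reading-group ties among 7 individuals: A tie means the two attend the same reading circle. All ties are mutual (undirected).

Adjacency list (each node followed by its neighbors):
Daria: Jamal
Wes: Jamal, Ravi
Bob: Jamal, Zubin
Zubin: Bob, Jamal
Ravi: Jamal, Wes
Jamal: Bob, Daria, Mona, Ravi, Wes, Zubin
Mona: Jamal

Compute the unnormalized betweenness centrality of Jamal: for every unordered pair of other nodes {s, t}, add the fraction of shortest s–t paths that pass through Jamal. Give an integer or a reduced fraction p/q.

Pairs whose geodesics pass through Jamal — Mona–Ravi: 1; Mona–Wes: 1; Mona–Bob: 1; Mona–Zubin: 1; Mona–Daria: 1; Ravi–Bob: 1; Ravi–Zubin: 1; Ravi–Daria: 1; Wes–Bob: 1; Wes–Zubin: 1; Wes–Daria: 1; Bob–Daria: 1; Zubin–Daria: 1.
All other pairs contribute 0.
Summing the contributions gives betweenness(Jamal) = 13.

13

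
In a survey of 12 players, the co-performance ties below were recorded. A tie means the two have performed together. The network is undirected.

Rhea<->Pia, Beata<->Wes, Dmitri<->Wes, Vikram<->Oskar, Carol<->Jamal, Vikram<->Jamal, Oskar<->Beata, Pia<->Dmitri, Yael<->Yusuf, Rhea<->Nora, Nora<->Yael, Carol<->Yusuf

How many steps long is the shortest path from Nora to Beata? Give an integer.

One shortest route is Nora – Rhea – Pia – Dmitri – Wes – Beata, which uses 5 edges, and at distance 4 from Nora we only reach {Jamal, Wes}, which does not include Beata. So d(Nora,Beata) = 5.

5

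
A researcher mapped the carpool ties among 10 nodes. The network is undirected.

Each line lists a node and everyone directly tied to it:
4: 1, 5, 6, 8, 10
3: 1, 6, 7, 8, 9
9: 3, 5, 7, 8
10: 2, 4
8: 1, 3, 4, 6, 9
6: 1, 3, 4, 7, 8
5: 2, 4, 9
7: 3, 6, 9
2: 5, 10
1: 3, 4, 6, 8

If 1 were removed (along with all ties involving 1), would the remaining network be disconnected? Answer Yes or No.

No

Even without 1, every remaining node can still reach every other (the residual graph is connected), so 1 is not a cut vertex.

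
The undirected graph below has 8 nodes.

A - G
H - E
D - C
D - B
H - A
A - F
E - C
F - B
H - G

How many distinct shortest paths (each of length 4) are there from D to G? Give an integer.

The shortest distance is 4. The length-4 paths are: D–C–E–H–G; D–B–F–A–G.
That gives 2 distinct shortest paths.

2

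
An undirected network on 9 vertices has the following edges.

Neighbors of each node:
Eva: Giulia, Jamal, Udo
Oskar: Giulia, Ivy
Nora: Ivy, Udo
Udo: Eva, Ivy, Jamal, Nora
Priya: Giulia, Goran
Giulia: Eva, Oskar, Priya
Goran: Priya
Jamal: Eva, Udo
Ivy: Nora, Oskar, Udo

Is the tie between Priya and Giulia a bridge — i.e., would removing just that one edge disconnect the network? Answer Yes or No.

Without the Priya–Giulia edge there is no alternate route between Priya and Giulia, so the network disconnects. It is a bridge.

Yes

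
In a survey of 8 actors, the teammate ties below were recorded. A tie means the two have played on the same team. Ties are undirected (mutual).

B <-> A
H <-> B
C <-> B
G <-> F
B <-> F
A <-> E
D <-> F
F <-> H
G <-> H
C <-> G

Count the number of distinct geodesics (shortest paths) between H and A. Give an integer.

1

The shortest distance is 2, and the only length-2 path is H–B–A. So there is exactly 1 shortest path.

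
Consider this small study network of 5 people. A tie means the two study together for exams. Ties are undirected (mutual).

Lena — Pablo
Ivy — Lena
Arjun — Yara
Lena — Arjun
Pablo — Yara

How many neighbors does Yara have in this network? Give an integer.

Yara is directly tied to Arjun and Pablo. That is 2 neighbors, so the degree of Yara is 2.

2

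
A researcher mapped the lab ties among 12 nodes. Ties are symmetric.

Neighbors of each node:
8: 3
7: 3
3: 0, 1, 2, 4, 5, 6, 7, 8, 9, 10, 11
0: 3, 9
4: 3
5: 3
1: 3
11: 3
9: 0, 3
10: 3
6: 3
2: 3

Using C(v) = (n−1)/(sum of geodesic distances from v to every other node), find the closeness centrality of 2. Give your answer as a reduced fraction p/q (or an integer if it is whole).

Distances from 2: 0:2, 1:2, 3:1, 4:2, 5:2, 6:2, 7:2, 8:2, 9:2, 10:2, 11:2. Sum = 21.
n = 12, so closeness = 11/21.

11/21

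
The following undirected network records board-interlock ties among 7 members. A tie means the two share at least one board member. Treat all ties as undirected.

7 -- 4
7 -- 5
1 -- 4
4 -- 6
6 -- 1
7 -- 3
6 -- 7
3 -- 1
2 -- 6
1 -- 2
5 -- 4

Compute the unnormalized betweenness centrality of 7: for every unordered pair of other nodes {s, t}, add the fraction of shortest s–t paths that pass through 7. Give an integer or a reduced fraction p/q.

Pairs whose geodesics pass through 7 — 4–3: 1/2; 5–3: 1; 5–6: 1/2; 5–2: 1/3; 3–6: 1/2.
All other pairs contribute 0.
Summing the contributions gives betweenness(7) = 17/6.

17/6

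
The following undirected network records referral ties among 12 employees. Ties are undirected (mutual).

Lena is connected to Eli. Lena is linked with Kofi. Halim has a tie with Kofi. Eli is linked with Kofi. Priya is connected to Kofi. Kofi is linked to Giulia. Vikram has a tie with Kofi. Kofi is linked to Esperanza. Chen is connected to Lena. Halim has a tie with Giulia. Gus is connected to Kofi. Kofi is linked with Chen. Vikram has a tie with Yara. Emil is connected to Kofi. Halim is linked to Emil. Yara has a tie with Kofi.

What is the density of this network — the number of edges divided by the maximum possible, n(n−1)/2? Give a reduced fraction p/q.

There are 16 edges and 12 nodes, so the maximum possible is C(12,2) = 66.
Density = 16/66 = 8/33.

8/33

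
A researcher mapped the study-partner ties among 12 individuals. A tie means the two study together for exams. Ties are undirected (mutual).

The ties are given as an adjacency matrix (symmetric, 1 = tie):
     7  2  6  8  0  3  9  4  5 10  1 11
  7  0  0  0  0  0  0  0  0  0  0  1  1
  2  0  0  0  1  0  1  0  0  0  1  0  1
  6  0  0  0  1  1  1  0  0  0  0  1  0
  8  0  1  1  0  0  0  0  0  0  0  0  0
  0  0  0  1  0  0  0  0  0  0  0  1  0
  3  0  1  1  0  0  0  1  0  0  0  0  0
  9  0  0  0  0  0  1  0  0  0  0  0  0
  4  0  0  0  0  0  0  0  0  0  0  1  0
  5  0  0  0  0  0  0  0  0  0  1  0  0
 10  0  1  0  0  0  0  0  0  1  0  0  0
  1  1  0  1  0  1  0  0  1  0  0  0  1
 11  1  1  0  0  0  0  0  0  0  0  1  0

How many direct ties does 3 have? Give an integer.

3

3 is directly tied to 2, 6, and 9. That is 3 neighbors, so the degree of 3 is 3.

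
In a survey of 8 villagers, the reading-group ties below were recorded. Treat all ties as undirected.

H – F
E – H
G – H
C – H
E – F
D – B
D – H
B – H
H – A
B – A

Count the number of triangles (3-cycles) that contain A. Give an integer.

1

A's neighbors: B and H.
Neighbor pairs that are themselves tied: A–B–H. Each forms one triangle with A, for 1 in total.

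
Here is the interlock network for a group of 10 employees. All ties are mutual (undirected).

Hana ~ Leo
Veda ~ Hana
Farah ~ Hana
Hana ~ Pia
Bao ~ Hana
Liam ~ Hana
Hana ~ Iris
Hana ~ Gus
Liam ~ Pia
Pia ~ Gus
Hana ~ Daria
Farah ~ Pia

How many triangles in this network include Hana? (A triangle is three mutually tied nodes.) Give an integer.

3

Hana's neighbors: Bao, Daria, Farah, Gus, Iris, Leo, Liam, Pia, and Veda.
Neighbor pairs that are themselves tied: Hana–Farah–Pia; Hana–Gus–Pia; Hana–Liam–Pia. Each forms one triangle with Hana, for 3 in total.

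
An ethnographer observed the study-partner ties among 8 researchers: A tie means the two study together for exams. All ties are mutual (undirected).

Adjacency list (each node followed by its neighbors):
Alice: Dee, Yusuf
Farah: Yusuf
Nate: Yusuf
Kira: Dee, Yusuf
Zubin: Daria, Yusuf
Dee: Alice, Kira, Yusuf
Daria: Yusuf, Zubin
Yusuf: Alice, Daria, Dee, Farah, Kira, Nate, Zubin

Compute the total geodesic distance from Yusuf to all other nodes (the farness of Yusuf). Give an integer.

7

Distances from Yusuf: Alice:1, Daria:1, Dee:1, Farah:1, Kira:1, Nate:1, Zubin:1.
Sum = 1 + 1 + 1 + 1 + 1 + 1 + 1 = 7.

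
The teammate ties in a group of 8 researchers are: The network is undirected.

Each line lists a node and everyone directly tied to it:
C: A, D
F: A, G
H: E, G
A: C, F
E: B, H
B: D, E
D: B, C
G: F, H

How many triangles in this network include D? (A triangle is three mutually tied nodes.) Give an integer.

0

D's neighbors are B and C, but none of them are tied to each other, so no triangle contains D.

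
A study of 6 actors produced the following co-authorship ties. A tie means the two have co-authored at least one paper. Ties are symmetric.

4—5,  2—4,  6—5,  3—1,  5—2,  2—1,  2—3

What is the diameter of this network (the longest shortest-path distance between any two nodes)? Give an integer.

3

Eccentricity of each node (its greatest distance to any other): 1:3, 2:2, 3:3, 4:2, 5:2, 6:3.
The maximum eccentricity is 3, realized for instance by the pair 6–1 via 6 – 5 – 2 – 1. So the diameter is 3.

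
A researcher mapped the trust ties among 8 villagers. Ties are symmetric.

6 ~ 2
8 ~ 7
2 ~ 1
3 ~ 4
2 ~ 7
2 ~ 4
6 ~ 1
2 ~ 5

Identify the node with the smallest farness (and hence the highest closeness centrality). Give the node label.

2

Farness (sum of distances to all others) for each node — 1:14, 2:9, 3:19, 4:13, 5:15, 6:14, 7:13, 8:19.
The smallest farness is 9, for 2, so 2 has the highest closeness.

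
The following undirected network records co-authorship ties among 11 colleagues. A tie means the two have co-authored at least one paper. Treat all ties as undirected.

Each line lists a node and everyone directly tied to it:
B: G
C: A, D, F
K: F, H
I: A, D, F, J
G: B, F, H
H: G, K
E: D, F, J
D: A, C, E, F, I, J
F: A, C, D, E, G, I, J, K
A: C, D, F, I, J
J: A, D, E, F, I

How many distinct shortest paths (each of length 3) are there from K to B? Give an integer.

2

The shortest distance is 3. The length-3 paths are: K–F–G–B; K–H–G–B.
That gives 2 distinct shortest paths.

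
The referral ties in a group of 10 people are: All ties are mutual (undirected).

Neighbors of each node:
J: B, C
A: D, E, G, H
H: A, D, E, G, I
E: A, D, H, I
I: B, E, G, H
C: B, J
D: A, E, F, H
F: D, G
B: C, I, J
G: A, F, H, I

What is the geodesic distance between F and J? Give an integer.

4

One shortest route is F – G – I – B – J, which uses 4 edges, and at distance 3 from F we only reach {B}, which does not include J. So d(F,J) = 4.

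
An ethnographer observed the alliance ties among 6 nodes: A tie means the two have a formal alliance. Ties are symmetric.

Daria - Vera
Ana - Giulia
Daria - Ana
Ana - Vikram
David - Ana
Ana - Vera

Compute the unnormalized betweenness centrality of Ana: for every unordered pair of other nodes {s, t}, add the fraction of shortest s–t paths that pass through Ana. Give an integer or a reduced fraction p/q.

Pairs whose geodesics pass through Ana — David–Vikram: 1; David–Vera: 1; David–Giulia: 1; David–Daria: 1; Vikram–Vera: 1; Vikram–Giulia: 1; Vikram–Daria: 1; Vera–Giulia: 1; Giulia–Daria: 1.
All other pairs contribute 0.
Summing the contributions gives betweenness(Ana) = 9.

9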